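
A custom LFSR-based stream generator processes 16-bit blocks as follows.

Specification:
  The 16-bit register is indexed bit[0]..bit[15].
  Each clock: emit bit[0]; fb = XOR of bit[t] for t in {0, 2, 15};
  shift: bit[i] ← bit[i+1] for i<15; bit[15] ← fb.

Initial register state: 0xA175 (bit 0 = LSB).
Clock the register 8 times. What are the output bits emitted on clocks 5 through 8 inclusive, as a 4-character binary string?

reg_0 = 0xA175
clock 1: out=1, reg = 0xD0BA
clock 2: out=0, reg = 0xE85D
clock 3: out=1, reg = 0xF42E
clock 4: out=0, reg = 0x7A17
clock 5: out=1, reg = 0x3D0B
clock 6: out=1, reg = 0x9E85
clock 7: out=1, reg = 0xCF42
clock 8: out=0, reg = 0xE7A1

1110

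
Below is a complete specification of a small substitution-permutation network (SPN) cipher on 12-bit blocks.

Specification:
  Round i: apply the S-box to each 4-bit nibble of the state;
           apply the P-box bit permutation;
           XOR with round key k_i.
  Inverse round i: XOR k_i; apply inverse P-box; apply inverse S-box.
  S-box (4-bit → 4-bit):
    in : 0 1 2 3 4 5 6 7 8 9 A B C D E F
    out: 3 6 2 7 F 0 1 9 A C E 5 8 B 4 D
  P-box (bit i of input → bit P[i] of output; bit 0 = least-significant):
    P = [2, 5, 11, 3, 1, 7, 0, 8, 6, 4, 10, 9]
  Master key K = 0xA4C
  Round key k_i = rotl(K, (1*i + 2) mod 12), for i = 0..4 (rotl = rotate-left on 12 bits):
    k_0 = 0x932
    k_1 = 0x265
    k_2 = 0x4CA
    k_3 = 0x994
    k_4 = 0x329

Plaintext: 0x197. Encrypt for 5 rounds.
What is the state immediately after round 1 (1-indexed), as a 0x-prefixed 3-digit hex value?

s_0 = plaintext = 0x197
s_1 = Round(s_0, k_0) = 0xC2F
s_2 = Round(s_1, k_1) = 0x8E9
s_3 = Round(s_2, k_2) = 0xED3
s_4 = Round(s_3, k_3) = 0x432
s_5 = Round(s_4, k_4) = 0x5DA

0xC2F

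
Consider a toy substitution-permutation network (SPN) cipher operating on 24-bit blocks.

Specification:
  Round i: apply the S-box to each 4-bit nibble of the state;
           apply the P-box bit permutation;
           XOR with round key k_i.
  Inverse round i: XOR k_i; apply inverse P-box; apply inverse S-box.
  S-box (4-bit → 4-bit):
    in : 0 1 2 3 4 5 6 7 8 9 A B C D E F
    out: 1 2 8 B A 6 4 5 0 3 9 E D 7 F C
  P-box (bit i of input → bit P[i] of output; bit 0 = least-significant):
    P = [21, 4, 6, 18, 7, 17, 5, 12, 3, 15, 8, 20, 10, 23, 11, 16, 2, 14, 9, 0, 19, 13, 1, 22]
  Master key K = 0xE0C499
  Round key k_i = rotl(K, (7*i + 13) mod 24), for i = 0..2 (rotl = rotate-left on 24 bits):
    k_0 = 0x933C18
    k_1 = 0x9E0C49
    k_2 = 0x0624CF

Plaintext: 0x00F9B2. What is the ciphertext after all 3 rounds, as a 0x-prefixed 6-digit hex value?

s_0 = plaintext = 0x00F9B2
s_1 = Round(s_0, k_0) = 0x9CA434
s_2 = Round(s_1, k_1) = 0x81BADC
s_3 = Round(s_2, k_2) = 0xB16C27

0xB16C27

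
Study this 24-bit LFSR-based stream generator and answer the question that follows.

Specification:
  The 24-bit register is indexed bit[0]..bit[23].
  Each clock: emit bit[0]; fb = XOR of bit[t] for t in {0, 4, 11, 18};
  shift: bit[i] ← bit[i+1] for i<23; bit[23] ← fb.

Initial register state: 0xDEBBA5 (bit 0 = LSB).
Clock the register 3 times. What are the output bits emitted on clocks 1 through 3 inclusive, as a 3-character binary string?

101

reg_0 = 0xDEBBA5
clock 1: out=1, reg = 0xEF5DD2
clock 2: out=0, reg = 0xF7AEE9
clock 3: out=1, reg = 0xFBD774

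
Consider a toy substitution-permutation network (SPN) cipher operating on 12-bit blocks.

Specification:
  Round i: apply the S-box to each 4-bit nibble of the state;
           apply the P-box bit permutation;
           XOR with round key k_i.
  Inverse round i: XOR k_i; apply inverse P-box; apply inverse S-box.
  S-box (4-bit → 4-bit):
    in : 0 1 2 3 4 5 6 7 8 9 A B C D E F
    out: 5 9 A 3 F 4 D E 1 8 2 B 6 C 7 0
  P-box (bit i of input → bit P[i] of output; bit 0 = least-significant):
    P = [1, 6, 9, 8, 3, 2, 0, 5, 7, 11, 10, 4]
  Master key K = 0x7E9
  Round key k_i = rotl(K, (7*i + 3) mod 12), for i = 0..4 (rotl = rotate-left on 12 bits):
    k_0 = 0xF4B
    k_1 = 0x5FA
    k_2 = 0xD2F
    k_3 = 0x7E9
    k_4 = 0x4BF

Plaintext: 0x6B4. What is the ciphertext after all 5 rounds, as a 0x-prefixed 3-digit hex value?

0x283

s_0 = plaintext = 0x6B4
s_1 = Round(s_0, k_0) = 0x8B5
s_2 = Round(s_1, k_1) = 0x756
s_3 = Round(s_2, k_2) = 0x23C
s_4 = Round(s_3, k_3) = 0xDB5
s_5 = Round(s_4, k_4) = 0x283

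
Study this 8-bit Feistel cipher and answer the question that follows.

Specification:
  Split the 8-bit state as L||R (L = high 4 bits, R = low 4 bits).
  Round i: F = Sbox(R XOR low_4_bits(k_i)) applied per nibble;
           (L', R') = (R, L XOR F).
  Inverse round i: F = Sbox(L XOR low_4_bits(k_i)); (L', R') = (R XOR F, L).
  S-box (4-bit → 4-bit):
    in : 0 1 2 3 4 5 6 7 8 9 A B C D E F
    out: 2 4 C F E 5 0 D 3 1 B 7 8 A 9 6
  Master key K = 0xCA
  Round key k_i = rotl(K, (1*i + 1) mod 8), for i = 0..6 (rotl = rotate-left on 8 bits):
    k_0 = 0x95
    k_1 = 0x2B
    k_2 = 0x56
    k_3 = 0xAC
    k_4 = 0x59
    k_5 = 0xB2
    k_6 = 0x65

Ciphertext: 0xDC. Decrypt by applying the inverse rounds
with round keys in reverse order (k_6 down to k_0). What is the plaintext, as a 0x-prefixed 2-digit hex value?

s_0 = ciphertext = 0xDC
s_1 = InvRound(s_0, k_6) = 0xFD
s_2 = InvRound(s_1, k_5) = 0x7F
s_3 = InvRound(s_2, k_4) = 0x67
s_4 = InvRound(s_3, k_3) = 0xC6
s_5 = InvRound(s_4, k_2) = 0xDC
s_6 = InvRound(s_5, k_1) = 0xCD
s_7 = InvRound(s_6, k_0) = 0xCC

0xCC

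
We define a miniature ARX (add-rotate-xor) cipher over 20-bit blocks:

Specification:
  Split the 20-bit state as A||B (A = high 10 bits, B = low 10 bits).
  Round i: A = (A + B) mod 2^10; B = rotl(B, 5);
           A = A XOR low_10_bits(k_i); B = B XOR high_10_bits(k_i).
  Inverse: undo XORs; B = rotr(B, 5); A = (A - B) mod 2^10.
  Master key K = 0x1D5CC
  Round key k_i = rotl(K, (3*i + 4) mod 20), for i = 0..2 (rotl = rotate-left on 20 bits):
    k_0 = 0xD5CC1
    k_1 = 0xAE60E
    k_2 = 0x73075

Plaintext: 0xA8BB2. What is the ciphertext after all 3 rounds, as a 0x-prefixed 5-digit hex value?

s_0 = plaintext = 0xA8BB2
s_1 = Round(s_0, k_0) = 0xA550A
s_2 = Round(s_1, k_1) = 0x647F1
s_3 = Round(s_2, k_2) = 0x7DFF3

0x7DFF3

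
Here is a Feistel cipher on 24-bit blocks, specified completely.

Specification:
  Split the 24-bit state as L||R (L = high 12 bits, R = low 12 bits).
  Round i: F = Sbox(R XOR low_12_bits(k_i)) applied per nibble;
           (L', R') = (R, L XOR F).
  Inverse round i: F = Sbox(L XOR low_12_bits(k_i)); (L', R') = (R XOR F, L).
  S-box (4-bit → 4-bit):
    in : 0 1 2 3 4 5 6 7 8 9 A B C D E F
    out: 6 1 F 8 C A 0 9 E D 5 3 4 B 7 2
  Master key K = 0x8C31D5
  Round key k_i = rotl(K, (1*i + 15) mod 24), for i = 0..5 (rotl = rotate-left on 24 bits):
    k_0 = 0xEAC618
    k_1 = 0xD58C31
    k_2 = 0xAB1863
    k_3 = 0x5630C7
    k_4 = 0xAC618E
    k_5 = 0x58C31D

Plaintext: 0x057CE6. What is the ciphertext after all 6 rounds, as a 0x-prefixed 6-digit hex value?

s_0 = plaintext = 0x057CE6
s_1 = Round(s_0, k_0) = 0xCE6570
s_2 = Round(s_1, k_1) = 0x570127
s_3 = Round(s_2, k_2) = 0x1278BC
s_4 = Round(s_3, k_3) = 0x8BCFB4
s_5 = Round(s_4, k_4) = 0xFB4F39
s_6 = Round(s_5, k_5) = 0xF39B48

0xF39B48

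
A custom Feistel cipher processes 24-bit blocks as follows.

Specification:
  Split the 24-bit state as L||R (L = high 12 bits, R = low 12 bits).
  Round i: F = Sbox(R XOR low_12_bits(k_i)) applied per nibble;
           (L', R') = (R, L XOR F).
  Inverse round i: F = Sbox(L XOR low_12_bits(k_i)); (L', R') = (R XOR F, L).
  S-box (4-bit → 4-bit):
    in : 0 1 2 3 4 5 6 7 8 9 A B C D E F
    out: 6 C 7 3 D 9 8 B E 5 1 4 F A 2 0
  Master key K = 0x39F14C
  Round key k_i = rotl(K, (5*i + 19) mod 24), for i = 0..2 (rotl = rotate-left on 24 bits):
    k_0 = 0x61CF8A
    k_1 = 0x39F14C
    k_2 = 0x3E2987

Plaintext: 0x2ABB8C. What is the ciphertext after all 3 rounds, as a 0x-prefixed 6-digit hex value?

s_0 = plaintext = 0x2ABB8C
s_1 = Round(s_0, k_0) = 0xB8CFC3
s_2 = Round(s_1, k_1) = 0xFC396C
s_3 = Round(s_2, k_2) = 0x96C9E7

0x96C9E7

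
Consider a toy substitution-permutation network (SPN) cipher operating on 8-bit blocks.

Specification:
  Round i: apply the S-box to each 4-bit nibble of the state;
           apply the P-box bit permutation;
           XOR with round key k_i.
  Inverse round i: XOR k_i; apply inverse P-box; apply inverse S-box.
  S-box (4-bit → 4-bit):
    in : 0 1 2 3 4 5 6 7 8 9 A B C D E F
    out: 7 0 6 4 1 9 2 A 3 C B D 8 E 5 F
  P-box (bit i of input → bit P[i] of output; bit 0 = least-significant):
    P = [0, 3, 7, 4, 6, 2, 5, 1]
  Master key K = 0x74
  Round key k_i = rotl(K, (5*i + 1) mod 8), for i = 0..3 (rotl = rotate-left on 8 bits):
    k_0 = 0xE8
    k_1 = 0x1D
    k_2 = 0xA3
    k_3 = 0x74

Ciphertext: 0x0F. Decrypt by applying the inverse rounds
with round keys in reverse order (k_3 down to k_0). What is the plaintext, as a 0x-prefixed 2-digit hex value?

s_0 = ciphertext = 0x0F
s_1 = InvRound(s_0, k_3) = 0xBA
s_2 = InvRound(s_1, k_2) = 0x1A
s_3 = InvRound(s_2, k_1) = 0x74
s_4 = InvRound(s_3, k_0) = 0x6D

0x6D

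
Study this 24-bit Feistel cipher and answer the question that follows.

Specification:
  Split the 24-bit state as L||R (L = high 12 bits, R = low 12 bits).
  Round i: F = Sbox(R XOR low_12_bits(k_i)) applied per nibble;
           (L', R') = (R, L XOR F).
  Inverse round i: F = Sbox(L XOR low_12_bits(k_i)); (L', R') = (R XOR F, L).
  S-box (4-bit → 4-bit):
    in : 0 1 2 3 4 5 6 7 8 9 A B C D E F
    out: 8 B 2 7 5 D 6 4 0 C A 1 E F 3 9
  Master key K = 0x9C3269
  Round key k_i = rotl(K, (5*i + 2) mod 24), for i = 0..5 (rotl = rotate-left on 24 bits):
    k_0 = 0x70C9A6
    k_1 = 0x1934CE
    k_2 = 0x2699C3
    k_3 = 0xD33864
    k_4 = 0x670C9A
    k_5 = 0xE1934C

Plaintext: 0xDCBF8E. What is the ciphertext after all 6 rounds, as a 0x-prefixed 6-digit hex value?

s_0 = plaintext = 0xDCBF8E
s_1 = Round(s_0, k_0) = 0xF8EBEB
s_2 = Round(s_1, k_1) = 0xBEB6A3
s_3 = Round(s_2, k_2) = 0x6A3283
s_4 = Round(s_3, k_3) = 0x283C97
s_5 = Round(s_4, k_4) = 0xC97A0C
s_6 = Round(s_5, k_5) = 0xA0C0CF

0xA0C0CF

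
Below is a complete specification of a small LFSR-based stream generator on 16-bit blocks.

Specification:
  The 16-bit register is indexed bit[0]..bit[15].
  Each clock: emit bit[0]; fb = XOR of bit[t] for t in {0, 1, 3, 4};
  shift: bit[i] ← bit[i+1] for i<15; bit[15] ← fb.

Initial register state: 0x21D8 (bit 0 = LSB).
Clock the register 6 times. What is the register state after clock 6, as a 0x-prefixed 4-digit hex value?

0x4887

reg_0 = 0x21D8
clock 1: out=0, reg = 0x10EC
clock 2: out=0, reg = 0x8876
clock 3: out=0, reg = 0x443B
clock 4: out=1, reg = 0x221D
clock 5: out=1, reg = 0x910E
clock 6: out=0, reg = 0x4887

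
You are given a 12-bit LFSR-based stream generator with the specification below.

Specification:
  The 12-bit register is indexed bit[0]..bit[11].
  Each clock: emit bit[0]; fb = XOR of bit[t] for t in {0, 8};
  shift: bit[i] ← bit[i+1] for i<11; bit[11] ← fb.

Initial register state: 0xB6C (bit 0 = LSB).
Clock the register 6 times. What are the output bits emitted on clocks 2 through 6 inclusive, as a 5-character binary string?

reg_0 = 0xB6C
clock 1: out=0, reg = 0xDB6
clock 2: out=0, reg = 0xEDB
clock 3: out=1, reg = 0xF6D
clock 4: out=1, reg = 0x7B6
clock 5: out=0, reg = 0xBDB
clock 6: out=1, reg = 0x5ED

01101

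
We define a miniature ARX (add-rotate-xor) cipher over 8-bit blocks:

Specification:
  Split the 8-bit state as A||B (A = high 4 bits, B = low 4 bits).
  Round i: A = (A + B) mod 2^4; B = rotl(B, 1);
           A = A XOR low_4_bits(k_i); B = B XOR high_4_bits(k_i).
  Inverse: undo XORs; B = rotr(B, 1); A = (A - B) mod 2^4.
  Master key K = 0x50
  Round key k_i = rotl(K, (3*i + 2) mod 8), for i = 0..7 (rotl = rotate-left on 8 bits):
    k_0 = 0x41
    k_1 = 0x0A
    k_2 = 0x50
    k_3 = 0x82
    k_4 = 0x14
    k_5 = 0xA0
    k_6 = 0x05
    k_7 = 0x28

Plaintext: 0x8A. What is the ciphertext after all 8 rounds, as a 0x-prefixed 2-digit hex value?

s_0 = plaintext = 0x8A
s_1 = Round(s_0, k_0) = 0x31
s_2 = Round(s_1, k_1) = 0xE2
s_3 = Round(s_2, k_2) = 0x01
s_4 = Round(s_3, k_3) = 0x3A
s_5 = Round(s_4, k_4) = 0x94
s_6 = Round(s_5, k_5) = 0xD2
s_7 = Round(s_6, k_6) = 0xA4
s_8 = Round(s_7, k_7) = 0x6A

0x6A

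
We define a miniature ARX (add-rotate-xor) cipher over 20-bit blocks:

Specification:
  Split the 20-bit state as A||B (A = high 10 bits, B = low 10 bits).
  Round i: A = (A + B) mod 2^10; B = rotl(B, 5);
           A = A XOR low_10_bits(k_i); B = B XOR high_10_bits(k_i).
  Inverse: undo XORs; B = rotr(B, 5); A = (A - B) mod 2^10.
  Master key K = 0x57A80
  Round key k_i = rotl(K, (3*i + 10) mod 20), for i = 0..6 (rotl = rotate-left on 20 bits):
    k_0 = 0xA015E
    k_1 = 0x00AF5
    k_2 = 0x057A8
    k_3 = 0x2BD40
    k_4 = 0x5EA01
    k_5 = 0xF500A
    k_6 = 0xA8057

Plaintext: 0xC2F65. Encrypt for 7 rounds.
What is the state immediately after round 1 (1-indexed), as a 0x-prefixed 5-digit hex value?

0xCBA3B

s_0 = plaintext = 0xC2F65
s_1 = Round(s_0, k_0) = 0xCBA3B
s_2 = Round(s_1, k_1) = 0xE7373
s_3 = Round(s_2, k_2) = 0x29E6E
s_4 = Round(s_3, k_3) = 0x9557C
s_5 = Round(s_4, k_4) = 0x742F1
s_6 = Round(s_5, k_5) = 0x32DE3
s_7 = Round(s_6, k_6) = 0xBE6CF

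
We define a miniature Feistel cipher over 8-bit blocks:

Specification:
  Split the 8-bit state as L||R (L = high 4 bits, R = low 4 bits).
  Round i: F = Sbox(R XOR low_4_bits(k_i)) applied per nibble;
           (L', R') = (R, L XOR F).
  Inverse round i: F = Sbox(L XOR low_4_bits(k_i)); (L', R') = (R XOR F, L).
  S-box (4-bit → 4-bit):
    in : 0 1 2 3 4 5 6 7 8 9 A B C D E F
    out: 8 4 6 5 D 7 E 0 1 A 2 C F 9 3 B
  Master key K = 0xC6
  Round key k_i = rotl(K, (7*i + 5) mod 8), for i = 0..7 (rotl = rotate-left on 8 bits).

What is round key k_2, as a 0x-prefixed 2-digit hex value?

0x36

K = 0xC6
k_0 = rotl(K, (7*0+5) mod 8) = rotl(K, 5) = 0xD8
k_1 = rotl(K, (7*1+5) mod 8) = rotl(K, 4) = 0x6C
k_2 = rotl(K, (7*2+5) mod 8) = rotl(K, 3) = 0x36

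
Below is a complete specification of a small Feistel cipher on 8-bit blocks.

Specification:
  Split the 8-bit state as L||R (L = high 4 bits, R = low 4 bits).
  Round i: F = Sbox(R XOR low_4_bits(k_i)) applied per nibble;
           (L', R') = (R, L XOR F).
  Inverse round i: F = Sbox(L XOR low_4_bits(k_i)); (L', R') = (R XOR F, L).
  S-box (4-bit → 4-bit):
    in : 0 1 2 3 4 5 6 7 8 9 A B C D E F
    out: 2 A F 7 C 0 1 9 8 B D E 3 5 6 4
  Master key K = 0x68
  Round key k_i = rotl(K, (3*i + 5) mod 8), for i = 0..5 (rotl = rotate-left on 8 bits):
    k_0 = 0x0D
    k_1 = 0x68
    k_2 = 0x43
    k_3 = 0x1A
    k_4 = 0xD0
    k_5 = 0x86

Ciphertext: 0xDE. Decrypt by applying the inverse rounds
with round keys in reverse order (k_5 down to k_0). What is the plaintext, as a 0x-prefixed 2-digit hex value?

s_0 = ciphertext = 0xDE
s_1 = InvRound(s_0, k_5) = 0x0D
s_2 = InvRound(s_1, k_4) = 0xF0
s_3 = InvRound(s_2, k_3) = 0x0F
s_4 = InvRound(s_3, k_2) = 0x80
s_5 = InvRound(s_4, k_1) = 0x28
s_6 = InvRound(s_5, k_0) = 0xC2

0xC2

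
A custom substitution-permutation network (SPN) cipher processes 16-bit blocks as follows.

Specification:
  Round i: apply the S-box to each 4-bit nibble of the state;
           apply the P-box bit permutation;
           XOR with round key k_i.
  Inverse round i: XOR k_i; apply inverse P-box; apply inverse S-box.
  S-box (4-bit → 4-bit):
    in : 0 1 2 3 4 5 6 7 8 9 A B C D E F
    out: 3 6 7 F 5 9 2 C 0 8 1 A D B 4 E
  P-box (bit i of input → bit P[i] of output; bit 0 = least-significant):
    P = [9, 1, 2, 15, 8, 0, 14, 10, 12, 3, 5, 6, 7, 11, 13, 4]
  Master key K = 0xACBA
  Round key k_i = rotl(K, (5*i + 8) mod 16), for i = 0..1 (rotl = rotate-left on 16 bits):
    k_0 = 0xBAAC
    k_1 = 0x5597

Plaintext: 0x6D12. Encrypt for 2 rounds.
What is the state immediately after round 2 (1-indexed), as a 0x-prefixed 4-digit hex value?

s_0 = plaintext = 0x6D12
s_1 = Round(s_0, k_0) = 0xE0E3
s_2 = Round(s_1, k_1) = 0xA799

0xA799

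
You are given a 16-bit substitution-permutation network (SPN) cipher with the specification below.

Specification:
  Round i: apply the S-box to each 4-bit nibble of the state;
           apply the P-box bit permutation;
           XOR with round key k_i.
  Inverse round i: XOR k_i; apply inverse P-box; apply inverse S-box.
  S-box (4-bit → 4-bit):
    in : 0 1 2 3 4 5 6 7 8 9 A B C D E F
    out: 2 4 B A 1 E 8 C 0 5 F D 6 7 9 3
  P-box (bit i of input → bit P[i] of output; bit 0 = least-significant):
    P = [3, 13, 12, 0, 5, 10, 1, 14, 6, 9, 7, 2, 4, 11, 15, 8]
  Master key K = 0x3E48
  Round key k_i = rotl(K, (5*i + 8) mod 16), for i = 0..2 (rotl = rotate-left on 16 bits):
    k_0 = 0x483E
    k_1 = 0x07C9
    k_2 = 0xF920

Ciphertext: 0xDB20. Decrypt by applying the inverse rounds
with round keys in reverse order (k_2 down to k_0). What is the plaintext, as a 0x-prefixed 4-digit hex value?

0xE0FC

s_0 = ciphertext = 0xDB20
s_1 = InvRound(s_0, k_2) = 0x8080
s_2 = InvRound(s_1, k_1) = 0x7F0E
s_3 = InvRound(s_2, k_0) = 0xE0FC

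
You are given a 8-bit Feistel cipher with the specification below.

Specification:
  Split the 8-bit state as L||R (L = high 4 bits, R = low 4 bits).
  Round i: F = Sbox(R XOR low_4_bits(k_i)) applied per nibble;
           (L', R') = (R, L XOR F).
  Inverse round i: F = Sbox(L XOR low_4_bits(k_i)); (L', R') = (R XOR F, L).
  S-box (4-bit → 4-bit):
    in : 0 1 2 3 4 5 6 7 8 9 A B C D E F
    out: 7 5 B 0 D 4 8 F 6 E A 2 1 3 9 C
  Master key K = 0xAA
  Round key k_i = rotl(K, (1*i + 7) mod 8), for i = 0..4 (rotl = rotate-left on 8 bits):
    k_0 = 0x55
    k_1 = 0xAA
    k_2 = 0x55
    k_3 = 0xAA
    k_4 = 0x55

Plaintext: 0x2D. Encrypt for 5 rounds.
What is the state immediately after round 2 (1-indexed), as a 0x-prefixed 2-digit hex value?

0x44

s_0 = plaintext = 0x2D
s_1 = Round(s_0, k_0) = 0xD4
s_2 = Round(s_1, k_1) = 0x44
s_3 = Round(s_2, k_2) = 0x41
s_4 = Round(s_3, k_3) = 0x16
s_5 = Round(s_4, k_4) = 0x61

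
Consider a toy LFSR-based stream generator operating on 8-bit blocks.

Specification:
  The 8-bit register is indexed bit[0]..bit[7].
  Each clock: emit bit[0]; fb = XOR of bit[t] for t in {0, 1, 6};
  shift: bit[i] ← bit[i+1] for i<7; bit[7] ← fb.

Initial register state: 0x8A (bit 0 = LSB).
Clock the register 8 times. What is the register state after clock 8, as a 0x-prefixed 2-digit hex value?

reg_0 = 0x8A
clock 1: out=0, reg = 0xC5
clock 2: out=1, reg = 0x62
clock 3: out=0, reg = 0x31
clock 4: out=1, reg = 0x98
clock 5: out=0, reg = 0x4C
clock 6: out=0, reg = 0xA6
clock 7: out=0, reg = 0xD3
clock 8: out=1, reg = 0xE9

0xE9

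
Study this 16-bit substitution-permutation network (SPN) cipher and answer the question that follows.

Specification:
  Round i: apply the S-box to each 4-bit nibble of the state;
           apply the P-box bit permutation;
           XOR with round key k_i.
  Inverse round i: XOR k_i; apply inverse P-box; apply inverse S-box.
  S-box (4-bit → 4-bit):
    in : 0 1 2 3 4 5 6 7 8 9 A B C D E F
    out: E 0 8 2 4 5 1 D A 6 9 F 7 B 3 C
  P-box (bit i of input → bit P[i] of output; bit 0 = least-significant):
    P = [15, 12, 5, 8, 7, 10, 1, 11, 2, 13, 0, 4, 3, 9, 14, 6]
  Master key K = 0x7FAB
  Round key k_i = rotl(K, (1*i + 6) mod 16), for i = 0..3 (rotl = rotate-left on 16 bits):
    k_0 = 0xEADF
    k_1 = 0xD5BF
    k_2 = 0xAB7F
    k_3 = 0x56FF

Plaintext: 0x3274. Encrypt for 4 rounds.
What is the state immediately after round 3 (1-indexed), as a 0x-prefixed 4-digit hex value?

s_0 = plaintext = 0x3274
s_1 = Round(s_0, k_0) = 0xE06D
s_2 = Round(s_1, k_1) = 0x6626
s_3 = Round(s_2, k_2) = 0x2373
s_4 = Round(s_3, k_3) = 0x6E3D

0x2373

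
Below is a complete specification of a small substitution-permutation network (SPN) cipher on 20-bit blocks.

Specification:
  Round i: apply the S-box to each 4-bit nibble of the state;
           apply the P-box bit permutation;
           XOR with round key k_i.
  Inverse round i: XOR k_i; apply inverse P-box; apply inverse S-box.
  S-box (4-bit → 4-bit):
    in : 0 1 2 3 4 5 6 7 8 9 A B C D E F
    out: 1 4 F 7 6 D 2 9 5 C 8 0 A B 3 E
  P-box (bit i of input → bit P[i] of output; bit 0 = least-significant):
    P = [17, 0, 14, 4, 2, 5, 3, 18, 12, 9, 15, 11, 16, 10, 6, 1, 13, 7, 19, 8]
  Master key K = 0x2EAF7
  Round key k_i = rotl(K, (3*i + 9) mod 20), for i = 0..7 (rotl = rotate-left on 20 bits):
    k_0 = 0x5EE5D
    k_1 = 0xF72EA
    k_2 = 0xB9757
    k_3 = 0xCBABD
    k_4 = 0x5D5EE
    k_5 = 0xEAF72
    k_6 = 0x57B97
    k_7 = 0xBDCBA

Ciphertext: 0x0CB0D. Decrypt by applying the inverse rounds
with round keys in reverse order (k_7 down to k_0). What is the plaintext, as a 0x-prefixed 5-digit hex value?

s_0 = ciphertext = 0x0CB0D
s_1 = InvRound(s_0, k_7) = 0xFDEED
s_2 = InvRound(s_1, k_6) = 0x5F147
s_3 = InvRound(s_2, k_5) = 0x1EDE2
s_4 = InvRound(s_3, k_4) = 0x0B75B
s_5 = InvRound(s_4, k_3) = 0xFFADB
s_6 = InvRound(s_5, k_2) = 0xD6A51
s_7 = InvRound(s_6, k_1) = 0x6A74D
s_8 = InvRound(s_7, k_0) = 0xA0AB5

0xA0AB5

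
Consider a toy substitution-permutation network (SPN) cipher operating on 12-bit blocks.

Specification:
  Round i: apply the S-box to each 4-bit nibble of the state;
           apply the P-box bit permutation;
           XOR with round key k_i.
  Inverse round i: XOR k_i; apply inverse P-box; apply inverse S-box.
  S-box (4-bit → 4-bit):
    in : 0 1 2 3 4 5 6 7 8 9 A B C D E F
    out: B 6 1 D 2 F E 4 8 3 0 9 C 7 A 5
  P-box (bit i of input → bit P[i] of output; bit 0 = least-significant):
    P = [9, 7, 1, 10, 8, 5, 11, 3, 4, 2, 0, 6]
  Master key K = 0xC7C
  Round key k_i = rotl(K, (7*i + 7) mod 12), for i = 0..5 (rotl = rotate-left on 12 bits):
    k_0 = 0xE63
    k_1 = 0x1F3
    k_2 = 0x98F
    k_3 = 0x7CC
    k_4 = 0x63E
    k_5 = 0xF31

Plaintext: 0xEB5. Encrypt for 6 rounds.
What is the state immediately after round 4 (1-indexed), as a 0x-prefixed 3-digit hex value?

s_0 = plaintext = 0xEB5
s_1 = Round(s_0, k_0) = 0x9AD
s_2 = Round(s_1, k_1) = 0x365
s_3 = Round(s_2, k_2) = 0x774
s_4 = Round(s_3, k_3) = 0xF4D
s_5 = Round(s_4, k_4) = 0x48D
s_6 = Round(s_5, k_5) = 0xDBF

0xF4D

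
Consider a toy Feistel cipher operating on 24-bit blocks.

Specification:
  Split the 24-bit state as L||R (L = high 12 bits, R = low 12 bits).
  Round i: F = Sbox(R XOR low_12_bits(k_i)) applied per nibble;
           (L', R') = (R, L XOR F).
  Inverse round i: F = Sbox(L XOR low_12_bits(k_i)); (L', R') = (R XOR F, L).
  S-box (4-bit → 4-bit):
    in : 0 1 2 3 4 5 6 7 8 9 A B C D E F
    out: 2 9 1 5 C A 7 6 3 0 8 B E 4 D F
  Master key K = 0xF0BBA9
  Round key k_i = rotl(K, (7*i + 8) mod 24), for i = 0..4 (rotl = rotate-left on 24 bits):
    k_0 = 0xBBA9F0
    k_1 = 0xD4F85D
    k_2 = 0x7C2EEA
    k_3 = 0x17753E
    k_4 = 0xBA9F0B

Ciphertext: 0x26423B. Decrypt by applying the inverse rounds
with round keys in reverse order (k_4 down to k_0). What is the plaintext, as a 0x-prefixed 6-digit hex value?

0x30AAE1

s_0 = ciphertext = 0x26423B
s_1 = InvRound(s_0, k_4) = 0x644264
s_2 = InvRound(s_1, k_3) = 0x70C644
s_3 = InvRound(s_2, k_2) = 0x69370C
s_4 = InvRound(s_3, k_1) = 0xAE1693
s_5 = InvRound(s_4, k_0) = 0x30AAE1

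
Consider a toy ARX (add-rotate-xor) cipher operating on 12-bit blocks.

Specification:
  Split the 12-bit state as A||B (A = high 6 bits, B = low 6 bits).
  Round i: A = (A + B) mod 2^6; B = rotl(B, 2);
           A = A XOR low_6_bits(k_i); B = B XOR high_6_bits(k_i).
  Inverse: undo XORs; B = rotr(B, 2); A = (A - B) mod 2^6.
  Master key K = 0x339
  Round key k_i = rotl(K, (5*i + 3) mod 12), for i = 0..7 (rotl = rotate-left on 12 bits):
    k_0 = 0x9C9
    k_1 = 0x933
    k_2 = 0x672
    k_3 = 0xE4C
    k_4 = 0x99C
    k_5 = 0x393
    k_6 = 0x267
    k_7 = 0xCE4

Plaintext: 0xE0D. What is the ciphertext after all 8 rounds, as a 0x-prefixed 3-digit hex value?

s_0 = plaintext = 0xE0D
s_1 = Round(s_0, k_0) = 0x313
s_2 = Round(s_1, k_1) = 0xB29
s_3 = Round(s_2, k_2) = 0x9FF
s_4 = Round(s_3, k_3) = 0xA86
s_5 = Round(s_4, k_4) = 0xB3E
s_6 = Round(s_5, k_5) = 0xE75
s_7 = Round(s_6, k_6) = 0x25E
s_8 = Round(s_7, k_7) = 0x0CA

0x0CA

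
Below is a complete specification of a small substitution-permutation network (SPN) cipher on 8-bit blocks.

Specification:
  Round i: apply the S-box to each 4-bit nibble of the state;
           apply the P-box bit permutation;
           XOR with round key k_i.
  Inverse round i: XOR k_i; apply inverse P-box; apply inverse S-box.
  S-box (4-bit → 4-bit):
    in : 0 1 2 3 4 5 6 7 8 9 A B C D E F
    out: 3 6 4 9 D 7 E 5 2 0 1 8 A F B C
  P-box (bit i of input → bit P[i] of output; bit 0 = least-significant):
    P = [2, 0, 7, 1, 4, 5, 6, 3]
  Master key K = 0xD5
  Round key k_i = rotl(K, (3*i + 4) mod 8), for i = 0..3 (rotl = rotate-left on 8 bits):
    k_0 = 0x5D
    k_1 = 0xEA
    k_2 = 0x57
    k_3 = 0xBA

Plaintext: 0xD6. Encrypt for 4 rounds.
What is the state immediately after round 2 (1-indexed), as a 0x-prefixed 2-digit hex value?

0x79

s_0 = plaintext = 0xD6
s_1 = Round(s_0, k_0) = 0xA6
s_2 = Round(s_1, k_1) = 0x79
s_3 = Round(s_2, k_2) = 0x07
s_4 = Round(s_3, k_3) = 0x0E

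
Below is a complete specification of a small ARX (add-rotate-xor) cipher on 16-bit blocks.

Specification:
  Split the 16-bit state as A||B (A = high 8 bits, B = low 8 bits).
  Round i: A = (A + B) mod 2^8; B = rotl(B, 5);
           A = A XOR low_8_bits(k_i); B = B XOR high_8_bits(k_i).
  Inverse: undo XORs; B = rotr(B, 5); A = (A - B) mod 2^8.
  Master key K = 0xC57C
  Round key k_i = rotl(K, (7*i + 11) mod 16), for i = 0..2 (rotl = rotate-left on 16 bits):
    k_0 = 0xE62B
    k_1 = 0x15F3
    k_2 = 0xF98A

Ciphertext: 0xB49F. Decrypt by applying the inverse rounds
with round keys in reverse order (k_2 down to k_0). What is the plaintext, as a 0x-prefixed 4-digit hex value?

0x2EBE

s_0 = ciphertext = 0xB49F
s_1 = InvRound(s_0, k_2) = 0x0B33
s_2 = InvRound(s_1, k_1) = 0xC731
s_3 = InvRound(s_2, k_0) = 0x2EBE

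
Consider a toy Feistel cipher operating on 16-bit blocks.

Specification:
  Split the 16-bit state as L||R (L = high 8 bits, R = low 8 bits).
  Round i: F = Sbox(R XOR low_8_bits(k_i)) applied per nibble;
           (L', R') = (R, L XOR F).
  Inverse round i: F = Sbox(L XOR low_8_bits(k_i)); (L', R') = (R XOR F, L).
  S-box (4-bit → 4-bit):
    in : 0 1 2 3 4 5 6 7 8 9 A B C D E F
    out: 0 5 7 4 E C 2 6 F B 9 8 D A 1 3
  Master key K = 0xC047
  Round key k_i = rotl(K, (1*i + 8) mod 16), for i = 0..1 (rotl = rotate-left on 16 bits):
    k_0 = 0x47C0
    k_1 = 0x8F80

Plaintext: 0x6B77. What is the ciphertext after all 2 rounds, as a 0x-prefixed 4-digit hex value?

s_0 = plaintext = 0x6B77
s_1 = Round(s_0, k_0) = 0x77ED
s_2 = Round(s_1, k_1) = 0xED5D

0xED5D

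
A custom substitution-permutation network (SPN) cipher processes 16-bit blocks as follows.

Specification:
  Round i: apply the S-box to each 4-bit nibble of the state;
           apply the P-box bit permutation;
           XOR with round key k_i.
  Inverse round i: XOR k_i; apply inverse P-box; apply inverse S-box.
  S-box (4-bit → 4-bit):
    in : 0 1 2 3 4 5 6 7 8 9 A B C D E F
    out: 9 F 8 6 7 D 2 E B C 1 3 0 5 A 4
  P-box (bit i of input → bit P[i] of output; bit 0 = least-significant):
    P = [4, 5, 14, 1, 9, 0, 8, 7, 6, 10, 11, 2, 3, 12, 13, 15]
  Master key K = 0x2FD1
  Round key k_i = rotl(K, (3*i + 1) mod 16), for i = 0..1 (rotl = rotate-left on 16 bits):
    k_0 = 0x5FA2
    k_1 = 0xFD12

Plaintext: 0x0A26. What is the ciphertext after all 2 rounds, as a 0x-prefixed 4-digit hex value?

0xD60B

s_0 = plaintext = 0x0A26
s_1 = Round(s_0, k_0) = 0xDF4A
s_2 = Round(s_1, k_1) = 0xD60B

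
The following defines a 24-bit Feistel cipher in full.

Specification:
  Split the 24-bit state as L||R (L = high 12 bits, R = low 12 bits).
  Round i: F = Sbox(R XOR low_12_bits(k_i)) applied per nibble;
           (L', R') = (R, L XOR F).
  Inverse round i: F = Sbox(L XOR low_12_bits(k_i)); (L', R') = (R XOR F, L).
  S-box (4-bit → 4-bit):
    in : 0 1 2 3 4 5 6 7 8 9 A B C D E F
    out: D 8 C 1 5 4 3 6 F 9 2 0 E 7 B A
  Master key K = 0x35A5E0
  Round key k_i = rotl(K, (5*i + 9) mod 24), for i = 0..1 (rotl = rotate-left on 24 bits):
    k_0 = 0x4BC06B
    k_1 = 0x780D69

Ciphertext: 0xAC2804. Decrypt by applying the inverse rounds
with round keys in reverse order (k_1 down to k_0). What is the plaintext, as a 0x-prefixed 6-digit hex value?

s_0 = ciphertext = 0xAC2804
s_1 = InvRound(s_0, k_1) = 0xE24AC2
s_2 = InvRound(s_1, k_0) = 0x198E24

0x198E24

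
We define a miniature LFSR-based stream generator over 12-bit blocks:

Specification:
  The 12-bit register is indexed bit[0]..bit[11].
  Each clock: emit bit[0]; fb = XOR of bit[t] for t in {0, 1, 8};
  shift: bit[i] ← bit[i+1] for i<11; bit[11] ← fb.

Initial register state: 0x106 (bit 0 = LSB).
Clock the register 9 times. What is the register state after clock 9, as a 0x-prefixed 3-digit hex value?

0xE20

reg_0 = 0x106
clock 1: out=0, reg = 0x083
clock 2: out=1, reg = 0x041
clock 3: out=1, reg = 0x820
clock 4: out=0, reg = 0x410
clock 5: out=0, reg = 0x208
clock 6: out=0, reg = 0x104
clock 7: out=0, reg = 0x882
clock 8: out=0, reg = 0xC41
clock 9: out=1, reg = 0xE20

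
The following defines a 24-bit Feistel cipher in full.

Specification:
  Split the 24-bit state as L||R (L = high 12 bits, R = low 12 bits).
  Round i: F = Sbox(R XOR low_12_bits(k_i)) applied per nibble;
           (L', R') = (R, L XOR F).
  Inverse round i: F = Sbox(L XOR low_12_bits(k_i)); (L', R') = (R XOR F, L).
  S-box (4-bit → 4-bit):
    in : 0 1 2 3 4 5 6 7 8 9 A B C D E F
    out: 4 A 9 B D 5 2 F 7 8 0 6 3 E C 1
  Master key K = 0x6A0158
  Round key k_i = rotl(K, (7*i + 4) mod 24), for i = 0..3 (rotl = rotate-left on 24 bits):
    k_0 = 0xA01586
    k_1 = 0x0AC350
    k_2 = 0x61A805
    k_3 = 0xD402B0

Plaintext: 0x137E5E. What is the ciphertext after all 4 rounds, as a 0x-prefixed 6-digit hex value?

0x141830

s_0 = plaintext = 0x137E5E
s_1 = Round(s_0, k_0) = 0xE5E7D0
s_2 = Round(s_1, k_1) = 0x7D032A
s_3 = Round(s_2, k_2) = 0x32A141
s_4 = Round(s_3, k_3) = 0x141830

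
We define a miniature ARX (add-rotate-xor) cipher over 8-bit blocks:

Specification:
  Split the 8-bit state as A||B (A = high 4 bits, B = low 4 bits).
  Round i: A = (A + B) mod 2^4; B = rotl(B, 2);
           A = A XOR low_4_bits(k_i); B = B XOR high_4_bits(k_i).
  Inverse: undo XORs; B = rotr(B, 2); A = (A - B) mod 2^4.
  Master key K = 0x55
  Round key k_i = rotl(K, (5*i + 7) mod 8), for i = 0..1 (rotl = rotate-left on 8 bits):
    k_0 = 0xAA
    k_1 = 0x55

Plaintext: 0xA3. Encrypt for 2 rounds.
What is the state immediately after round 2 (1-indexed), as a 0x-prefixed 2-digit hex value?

0x8C

s_0 = plaintext = 0xA3
s_1 = Round(s_0, k_0) = 0x76
s_2 = Round(s_1, k_1) = 0x8C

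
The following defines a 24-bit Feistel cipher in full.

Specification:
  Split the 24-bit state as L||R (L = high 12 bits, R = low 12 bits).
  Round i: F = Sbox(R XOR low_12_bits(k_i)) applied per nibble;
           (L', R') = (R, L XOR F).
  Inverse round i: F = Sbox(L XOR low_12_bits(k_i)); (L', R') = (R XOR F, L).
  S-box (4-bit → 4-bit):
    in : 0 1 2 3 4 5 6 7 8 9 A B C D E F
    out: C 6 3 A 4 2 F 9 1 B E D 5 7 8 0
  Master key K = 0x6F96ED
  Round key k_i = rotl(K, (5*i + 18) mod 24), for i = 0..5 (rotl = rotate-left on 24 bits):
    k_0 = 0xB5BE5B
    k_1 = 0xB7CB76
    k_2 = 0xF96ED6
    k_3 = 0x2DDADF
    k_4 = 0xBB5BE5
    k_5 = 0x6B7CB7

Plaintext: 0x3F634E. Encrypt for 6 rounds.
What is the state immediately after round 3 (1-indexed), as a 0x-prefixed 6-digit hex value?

0x3CD3F9

s_0 = plaintext = 0x3F634E
s_1 = Round(s_0, k_0) = 0x34E494
s_2 = Round(s_1, k_1) = 0x4943CD
s_3 = Round(s_2, k_2) = 0x3CD3F9
s_4 = Round(s_3, k_3) = 0x3F98F2
s_5 = Round(s_4, k_4) = 0x8F2990
s_6 = Round(s_5, k_5) = 0x990ACB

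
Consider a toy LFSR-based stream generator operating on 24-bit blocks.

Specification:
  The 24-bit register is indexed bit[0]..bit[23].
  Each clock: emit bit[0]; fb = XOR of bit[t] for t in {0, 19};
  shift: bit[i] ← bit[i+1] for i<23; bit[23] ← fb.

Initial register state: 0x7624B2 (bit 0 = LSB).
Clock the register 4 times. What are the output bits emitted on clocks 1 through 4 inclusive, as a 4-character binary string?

reg_0 = 0x7624B2
clock 1: out=0, reg = 0x3B1259
clock 2: out=1, reg = 0x1D892C
clock 3: out=0, reg = 0x8EC496
clock 4: out=0, reg = 0xC7624B

0100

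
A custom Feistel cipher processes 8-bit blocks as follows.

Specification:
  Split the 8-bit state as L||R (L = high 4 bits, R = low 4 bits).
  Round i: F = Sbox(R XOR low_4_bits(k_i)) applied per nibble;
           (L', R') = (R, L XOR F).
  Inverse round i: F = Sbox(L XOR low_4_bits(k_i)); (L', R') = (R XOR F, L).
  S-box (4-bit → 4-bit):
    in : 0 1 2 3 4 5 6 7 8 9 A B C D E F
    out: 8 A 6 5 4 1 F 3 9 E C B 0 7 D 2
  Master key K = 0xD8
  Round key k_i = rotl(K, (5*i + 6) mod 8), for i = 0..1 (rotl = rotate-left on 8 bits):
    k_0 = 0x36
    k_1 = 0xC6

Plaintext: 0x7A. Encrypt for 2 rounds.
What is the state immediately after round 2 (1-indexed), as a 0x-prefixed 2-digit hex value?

s_0 = plaintext = 0x7A
s_1 = Round(s_0, k_0) = 0xA7
s_2 = Round(s_1, k_1) = 0x70

0x70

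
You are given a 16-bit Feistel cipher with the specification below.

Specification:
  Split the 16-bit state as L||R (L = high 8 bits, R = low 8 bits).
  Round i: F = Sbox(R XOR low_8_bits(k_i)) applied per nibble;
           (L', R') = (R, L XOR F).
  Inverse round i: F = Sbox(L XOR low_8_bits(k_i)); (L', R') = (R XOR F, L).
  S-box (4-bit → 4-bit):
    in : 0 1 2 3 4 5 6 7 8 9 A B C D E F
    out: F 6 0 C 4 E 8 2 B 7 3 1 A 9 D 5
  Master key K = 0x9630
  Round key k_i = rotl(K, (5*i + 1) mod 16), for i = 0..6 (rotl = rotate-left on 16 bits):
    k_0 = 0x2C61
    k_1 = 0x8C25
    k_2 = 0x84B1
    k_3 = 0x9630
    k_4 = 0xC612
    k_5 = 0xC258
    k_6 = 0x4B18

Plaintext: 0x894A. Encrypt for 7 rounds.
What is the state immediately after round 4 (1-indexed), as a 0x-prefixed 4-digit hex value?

0x2818

s_0 = plaintext = 0x894A
s_1 = Round(s_0, k_0) = 0x4A88
s_2 = Round(s_1, k_1) = 0x8873
s_3 = Round(s_2, k_2) = 0x7328
s_4 = Round(s_3, k_3) = 0x2818
s_5 = Round(s_4, k_4) = 0x18DB
s_6 = Round(s_5, k_5) = 0xDBA4
s_7 = Round(s_6, k_6) = 0xA4C1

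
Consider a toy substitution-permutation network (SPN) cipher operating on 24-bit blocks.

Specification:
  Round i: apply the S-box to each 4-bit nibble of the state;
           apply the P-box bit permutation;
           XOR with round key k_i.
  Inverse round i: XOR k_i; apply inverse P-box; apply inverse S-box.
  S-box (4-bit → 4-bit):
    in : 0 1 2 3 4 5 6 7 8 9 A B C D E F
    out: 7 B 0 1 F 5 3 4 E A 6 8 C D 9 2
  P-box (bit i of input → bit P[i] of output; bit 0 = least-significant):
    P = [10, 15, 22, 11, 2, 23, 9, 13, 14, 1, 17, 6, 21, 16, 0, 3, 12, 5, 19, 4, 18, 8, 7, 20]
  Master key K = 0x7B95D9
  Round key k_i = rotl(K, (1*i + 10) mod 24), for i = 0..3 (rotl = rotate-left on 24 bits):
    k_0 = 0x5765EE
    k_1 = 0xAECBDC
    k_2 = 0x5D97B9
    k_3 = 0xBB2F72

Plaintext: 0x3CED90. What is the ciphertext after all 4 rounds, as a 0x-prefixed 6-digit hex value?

s_0 = plaintext = 0x3CED90
s_1 = Round(s_0, k_0) = 0xB981B6
s_2 = Round(s_1, k_1) = 0xBF2FA7
s_3 = Round(s_2, k_2) = 0x8D959B
s_4 = Round(s_3, k_3) = 0x2056EA

0x2056EA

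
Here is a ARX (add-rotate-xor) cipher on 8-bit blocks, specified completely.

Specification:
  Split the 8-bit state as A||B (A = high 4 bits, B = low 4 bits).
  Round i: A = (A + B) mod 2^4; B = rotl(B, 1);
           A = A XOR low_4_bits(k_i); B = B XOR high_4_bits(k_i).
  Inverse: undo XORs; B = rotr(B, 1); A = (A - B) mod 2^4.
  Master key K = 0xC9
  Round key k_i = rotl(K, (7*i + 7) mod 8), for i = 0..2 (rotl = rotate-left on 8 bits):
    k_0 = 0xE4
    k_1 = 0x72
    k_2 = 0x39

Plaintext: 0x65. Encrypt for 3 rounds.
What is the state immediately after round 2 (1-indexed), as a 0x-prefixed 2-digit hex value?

s_0 = plaintext = 0x65
s_1 = Round(s_0, k_0) = 0xF4
s_2 = Round(s_1, k_1) = 0x1F
s_3 = Round(s_2, k_2) = 0x9C

0x1F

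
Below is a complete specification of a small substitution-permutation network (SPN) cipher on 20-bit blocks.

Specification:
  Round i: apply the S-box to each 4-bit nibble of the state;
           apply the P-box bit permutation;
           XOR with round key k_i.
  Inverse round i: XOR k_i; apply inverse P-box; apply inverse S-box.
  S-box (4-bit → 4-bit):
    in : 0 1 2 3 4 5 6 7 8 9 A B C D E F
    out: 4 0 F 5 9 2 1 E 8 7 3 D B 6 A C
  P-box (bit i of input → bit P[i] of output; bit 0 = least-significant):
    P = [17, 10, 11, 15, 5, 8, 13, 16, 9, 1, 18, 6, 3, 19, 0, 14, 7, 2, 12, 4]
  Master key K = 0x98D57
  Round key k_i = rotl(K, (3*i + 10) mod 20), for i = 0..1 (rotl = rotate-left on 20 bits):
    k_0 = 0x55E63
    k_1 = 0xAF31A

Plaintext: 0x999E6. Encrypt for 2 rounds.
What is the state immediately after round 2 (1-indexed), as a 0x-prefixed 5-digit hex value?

s_0 = plaintext = 0x999E6
s_1 = Round(s_0, k_0) = 0xA4DEC
s_2 = Round(s_1, k_1) = 0xD3694

0xD3694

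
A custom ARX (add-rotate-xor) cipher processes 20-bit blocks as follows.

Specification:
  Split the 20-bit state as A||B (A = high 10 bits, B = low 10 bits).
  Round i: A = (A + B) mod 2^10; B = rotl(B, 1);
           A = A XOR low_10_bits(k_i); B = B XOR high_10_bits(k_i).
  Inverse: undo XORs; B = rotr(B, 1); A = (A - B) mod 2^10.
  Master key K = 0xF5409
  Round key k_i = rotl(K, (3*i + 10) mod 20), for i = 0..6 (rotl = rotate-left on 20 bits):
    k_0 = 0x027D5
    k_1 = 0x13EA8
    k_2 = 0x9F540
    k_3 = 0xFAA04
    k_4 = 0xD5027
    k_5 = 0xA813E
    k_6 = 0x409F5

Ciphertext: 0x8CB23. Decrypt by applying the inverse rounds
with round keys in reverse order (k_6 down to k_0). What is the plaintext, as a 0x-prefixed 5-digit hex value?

s_0 = ciphertext = 0x8CB23
s_1 = InvRound(s_0, k_6) = 0x2DF10
s_2 = InvRound(s_1, k_5) = 0x2C4D8
s_3 = InvRound(s_2, k_4) = 0xB41C6
s_4 = InvRound(s_3, k_3) = 0xEF916
s_5 = InvRound(s_4, k_2) = 0xD27B5
s_6 = InvRound(s_5, k_1) = 0xF91FD
s_7 = InvRound(s_6, k_0) = 0xCDCFA

0xCDCFA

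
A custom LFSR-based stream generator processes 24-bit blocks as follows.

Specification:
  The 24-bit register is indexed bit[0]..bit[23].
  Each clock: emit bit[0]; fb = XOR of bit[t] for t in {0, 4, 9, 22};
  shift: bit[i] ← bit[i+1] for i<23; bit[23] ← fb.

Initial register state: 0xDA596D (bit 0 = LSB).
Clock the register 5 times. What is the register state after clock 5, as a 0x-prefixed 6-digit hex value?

reg_0 = 0xDA596D
clock 1: out=1, reg = 0x6D2CB6
clock 2: out=0, reg = 0x36965B
clock 3: out=1, reg = 0x9B4B2D
clock 4: out=1, reg = 0x4DA596
clock 5: out=0, reg = 0x26D2CB

0x26D2CB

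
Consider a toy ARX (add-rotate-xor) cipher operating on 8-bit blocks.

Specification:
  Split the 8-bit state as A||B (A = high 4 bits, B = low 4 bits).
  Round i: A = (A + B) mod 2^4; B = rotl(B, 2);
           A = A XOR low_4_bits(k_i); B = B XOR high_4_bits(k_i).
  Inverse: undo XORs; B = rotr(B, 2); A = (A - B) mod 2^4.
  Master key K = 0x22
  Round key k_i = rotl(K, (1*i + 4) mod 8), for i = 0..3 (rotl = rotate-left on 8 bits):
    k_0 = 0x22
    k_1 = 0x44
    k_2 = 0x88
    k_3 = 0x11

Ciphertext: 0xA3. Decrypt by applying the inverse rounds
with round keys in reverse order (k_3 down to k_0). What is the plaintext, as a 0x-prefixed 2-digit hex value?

s_0 = ciphertext = 0xA3
s_1 = InvRound(s_0, k_3) = 0x38
s_2 = InvRound(s_1, k_2) = 0xB0
s_3 = InvRound(s_2, k_1) = 0xE1
s_4 = InvRound(s_3, k_0) = 0x0C

0x0C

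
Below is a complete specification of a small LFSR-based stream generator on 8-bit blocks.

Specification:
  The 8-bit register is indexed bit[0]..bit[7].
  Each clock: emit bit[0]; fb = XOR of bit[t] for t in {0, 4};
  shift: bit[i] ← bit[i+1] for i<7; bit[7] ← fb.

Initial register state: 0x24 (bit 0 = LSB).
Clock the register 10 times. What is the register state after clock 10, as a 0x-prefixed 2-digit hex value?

0x91

reg_0 = 0x24
clock 1: out=0, reg = 0x12
clock 2: out=0, reg = 0x89
clock 3: out=1, reg = 0xC4
clock 4: out=0, reg = 0x62
clock 5: out=0, reg = 0x31
clock 6: out=1, reg = 0x18
clock 7: out=0, reg = 0x8C
clock 8: out=0, reg = 0x46
clock 9: out=0, reg = 0x23
clock 10: out=1, reg = 0x91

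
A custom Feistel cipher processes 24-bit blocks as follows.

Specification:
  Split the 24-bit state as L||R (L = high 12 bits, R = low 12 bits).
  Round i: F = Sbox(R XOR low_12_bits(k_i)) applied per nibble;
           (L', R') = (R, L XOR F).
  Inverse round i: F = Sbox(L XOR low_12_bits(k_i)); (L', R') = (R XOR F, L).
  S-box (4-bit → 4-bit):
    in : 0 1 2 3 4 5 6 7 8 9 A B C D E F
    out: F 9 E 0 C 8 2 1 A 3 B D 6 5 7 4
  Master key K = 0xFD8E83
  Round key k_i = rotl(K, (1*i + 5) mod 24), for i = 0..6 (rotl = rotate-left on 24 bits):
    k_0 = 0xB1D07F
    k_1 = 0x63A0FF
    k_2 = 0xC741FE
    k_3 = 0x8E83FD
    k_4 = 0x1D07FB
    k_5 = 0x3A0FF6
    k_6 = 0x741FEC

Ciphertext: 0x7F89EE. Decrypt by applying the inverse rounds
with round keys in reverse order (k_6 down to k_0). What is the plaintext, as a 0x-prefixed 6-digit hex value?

s_0 = ciphertext = 0x7F89EE
s_1 = InvRound(s_0, k_6) = 0x3727F8
s_2 = InvRound(s_1, k_5) = 0x154372
s_3 = InvRound(s_2, k_4) = 0x1C6154
s_4 = InvRound(s_3, k_3) = 0xF591C6
s_5 = InvRound(s_4, k_2) = 0x677F59
s_6 = InvRound(s_5, k_1) = 0xDF3677
s_7 = InvRound(s_6, k_0) = 0x3D1DF3

0x3D1DF3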